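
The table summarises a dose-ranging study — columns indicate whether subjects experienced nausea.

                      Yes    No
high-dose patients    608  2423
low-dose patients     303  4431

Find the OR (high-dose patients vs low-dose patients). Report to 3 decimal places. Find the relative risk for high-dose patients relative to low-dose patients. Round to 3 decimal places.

OR = 3.670; RR = 3.134

OR = (608 × 4431) / (2423 × 303) = 2694048/734169 ≈ 3.670
risk, high-dose patients = 608/3031 = 0.2006
risk, low-dose patients = 303/4734 = 0.0640
RR = 0.2006 / 0.0640 = 3.134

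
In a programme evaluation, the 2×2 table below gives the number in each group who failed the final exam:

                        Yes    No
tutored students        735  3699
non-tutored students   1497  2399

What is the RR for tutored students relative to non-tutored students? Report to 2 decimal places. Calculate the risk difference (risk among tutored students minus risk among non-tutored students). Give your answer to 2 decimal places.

RR = 0.43; RD = -0.22

risk, tutored students = 735/4434 = 0.1658
risk, non-tutored students = 1497/3896 = 0.3842
RR = 0.1658 / 0.3842 = 0.43
risk difference = 0.1658 − 0.3842 = -0.22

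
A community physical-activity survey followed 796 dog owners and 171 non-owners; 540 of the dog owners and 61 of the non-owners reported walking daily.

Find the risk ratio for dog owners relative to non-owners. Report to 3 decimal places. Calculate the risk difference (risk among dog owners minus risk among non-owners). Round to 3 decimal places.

risk, dog owners = 540/796 = 0.6784
risk, non-owners = 61/171 = 0.3567
RR = 0.6784 / 0.3567 = 1.902
risk difference = 0.6784 − 0.3567 = 0.322

RR = 1.902; RD = 0.322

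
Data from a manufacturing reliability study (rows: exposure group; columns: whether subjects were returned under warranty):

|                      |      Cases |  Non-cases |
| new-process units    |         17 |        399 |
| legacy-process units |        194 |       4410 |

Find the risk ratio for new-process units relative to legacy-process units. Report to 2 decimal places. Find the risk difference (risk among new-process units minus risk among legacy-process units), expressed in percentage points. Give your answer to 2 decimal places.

RR = 0.97; RD = -0.13

risk, new-process units = 17/416 = 0.04087
risk, legacy-process units = 194/4604 = 0.04214
RR = 0.04087 / 0.04214 = 0.97
risk difference = 0.04087 − 0.04214 = -0.00127 → -0.13 percentage points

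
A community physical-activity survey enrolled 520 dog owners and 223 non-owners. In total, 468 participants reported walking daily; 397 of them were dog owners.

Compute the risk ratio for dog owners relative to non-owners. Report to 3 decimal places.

RR ≈ 2.398

dog owners without the outcome: 520 − 397 = 123
non-owners with the outcome: 468 − 397 = 71
non-owners without the outcome: 223 − 71 = 152
risk, dog owners = 397/520 = 0.7635
risk, non-owners = 71/223 = 0.3184
RR = 0.7635 / 0.3184 = 2.398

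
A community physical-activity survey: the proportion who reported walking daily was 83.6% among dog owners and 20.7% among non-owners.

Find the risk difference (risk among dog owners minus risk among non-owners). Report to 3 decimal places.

risk difference = 0.8360 − 0.2070 = 0.629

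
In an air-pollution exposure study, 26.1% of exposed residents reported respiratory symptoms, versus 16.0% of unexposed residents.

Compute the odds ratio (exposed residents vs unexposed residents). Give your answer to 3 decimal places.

odds, exposed residents = 0.2610/0.7390 = 0.3532
odds, unexposed residents = 0.1600/0.8400 = 0.1905
OR = 0.3532 / 0.1905 = 1.854

1.854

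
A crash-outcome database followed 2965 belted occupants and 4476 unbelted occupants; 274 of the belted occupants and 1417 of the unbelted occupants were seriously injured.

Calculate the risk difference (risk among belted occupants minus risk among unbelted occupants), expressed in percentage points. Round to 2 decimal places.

-22.42

risk, belted occupants = 274/2965 = 0.0924
risk, unbelted occupants = 1417/4476 = 0.3166
risk difference = 0.0924 − 0.3166 = -0.2242 → -22.42 percentage points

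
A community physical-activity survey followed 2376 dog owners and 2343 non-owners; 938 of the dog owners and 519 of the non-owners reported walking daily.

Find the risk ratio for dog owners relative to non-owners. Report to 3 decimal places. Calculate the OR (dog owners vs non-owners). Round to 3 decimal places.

risk, dog owners = 938/2376 = 0.3948
risk, non-owners = 519/2343 = 0.2215
RR = 0.3948 / 0.2215 = 1.782
OR = (938 × 1824) / (1438 × 519) = 1710912/746322 ≈ 2.292

RR = 1.782; OR = 2.292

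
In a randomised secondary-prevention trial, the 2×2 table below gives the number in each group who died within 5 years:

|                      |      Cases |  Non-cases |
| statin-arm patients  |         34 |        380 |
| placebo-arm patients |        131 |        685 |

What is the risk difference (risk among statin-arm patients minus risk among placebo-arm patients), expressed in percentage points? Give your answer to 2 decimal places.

risk, statin-arm patients = 34/414 = 0.0821
risk, placebo-arm patients = 131/816 = 0.1605
risk difference = 0.0821 − 0.1605 = -0.0784 → -7.84 percentage points

-7.84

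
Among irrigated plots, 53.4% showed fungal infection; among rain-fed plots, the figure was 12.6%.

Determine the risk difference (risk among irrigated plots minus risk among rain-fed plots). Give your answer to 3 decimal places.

risk difference = 0.5340 − 0.1260 = 0.408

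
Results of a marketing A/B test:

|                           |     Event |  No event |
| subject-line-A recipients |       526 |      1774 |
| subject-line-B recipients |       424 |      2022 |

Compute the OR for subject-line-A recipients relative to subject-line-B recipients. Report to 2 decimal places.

1.41

odds, subject-line-A recipients = 526/1774 = 0.2965
odds, subject-line-B recipients = 424/2022 = 0.2097
OR = 0.2965 / 0.2097 = 1.41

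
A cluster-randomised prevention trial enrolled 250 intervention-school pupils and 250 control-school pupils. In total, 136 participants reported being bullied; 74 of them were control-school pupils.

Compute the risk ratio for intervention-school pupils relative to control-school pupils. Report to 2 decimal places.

RR ≈ 0.84

intervention-school pupils with the outcome: 136 − 74 = 62
intervention-school pupils without the outcome: 250 − 62 = 188
control-school pupils without the outcome: 250 − 74 = 176
risk, intervention-school pupils = 62/250 = 0.2480
risk, control-school pupils = 74/250 = 0.2960
RR = 0.2480 / 0.2960 = 0.84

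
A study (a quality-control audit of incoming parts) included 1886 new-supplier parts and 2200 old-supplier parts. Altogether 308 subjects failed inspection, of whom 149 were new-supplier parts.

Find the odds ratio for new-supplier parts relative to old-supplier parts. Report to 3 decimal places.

new-supplier parts without the outcome: 1886 − 149 = 1737
old-supplier parts with the outcome: 308 − 149 = 159
old-supplier parts without the outcome: 2200 − 159 = 2041
OR = (149 × 2041) / (1737 × 159) = 304109/276183 ≈ 1.101

1.101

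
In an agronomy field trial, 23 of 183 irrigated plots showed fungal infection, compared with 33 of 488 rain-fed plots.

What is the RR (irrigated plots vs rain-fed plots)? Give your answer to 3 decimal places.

risk, irrigated plots = 23/183 = 0.1257
risk, rain-fed plots = 33/488 = 0.0676
RR = 0.1257 / 0.0676 = 1.859

1.859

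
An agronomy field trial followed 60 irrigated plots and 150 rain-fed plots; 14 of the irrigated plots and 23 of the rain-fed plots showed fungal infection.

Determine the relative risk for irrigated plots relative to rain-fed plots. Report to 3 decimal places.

risk, irrigated plots = 14/60 = 0.2333
risk, rain-fed plots = 23/150 = 0.1533
RR = 0.2333 / 0.1533 = 1.522

RR = 1.522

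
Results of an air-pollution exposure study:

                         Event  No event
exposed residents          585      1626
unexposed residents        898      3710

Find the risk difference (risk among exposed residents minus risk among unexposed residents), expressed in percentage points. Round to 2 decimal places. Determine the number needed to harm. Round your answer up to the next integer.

RD = 6.97; NNH = 15

risk, exposed residents = 585/2211 = 0.2646
risk, unexposed residents = 898/4608 = 0.1949
risk difference = 0.2646 − 0.1949 = 0.0697 → 6.97 percentage points
absolute risk difference = 0.069708
1 / 0.069708 = 14.346 → round up → 15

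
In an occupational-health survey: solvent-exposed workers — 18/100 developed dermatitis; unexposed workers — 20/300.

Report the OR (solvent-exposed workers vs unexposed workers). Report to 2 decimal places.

OR: 3.07

odds, solvent-exposed workers = 18/82 = 0.2195
odds, unexposed workers = 20/280 = 0.0714
OR = 0.2195 / 0.0714 = 3.07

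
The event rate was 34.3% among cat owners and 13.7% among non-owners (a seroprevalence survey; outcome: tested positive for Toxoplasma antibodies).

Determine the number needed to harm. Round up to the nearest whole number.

absolute risk difference = 0.206000
1 / 0.206000 = 4.854 → round up → 5

NNH: 5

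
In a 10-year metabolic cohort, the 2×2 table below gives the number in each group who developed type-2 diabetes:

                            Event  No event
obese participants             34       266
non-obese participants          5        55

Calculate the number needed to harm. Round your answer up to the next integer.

NNH = 34

risk, obese participants = 34/300 = 0.113333
risk, non-obese participants = 5/60 = 0.083333
absolute risk difference = 0.030000
1 / 0.030000 = 33.333 → round up → 34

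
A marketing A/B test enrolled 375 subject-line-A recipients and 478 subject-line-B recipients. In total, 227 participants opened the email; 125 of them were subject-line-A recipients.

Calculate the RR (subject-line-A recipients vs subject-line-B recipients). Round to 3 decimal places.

subject-line-A recipients without the outcome: 375 − 125 = 250
subject-line-B recipients with the outcome: 227 − 125 = 102
subject-line-B recipients without the outcome: 478 − 102 = 376
risk, subject-line-A recipients = 125/375 = 0.3333
risk, subject-line-B recipients = 102/478 = 0.2134
RR = 0.3333 / 0.2134 = 1.562

RR = 1.562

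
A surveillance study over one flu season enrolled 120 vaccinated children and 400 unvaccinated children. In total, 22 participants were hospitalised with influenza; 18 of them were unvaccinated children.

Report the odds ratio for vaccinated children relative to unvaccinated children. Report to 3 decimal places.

vaccinated children with the outcome: 22 − 18 = 4
vaccinated children without the outcome: 120 − 4 = 116
unvaccinated children without the outcome: 400 − 18 = 382
odds, vaccinated children = 4/116 = 0.03448
odds, unvaccinated children = 18/382 = 0.04712
OR = 0.03448 / 0.04712 = 0.732

0.732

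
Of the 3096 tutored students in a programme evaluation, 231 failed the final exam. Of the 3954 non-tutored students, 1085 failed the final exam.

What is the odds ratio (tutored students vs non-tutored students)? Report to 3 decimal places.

OR: 0.213

odds, tutored students = 231/2865 = 0.0806
odds, non-tutored students = 1085/2869 = 0.3782
OR = 0.0806 / 0.3782 = 0.213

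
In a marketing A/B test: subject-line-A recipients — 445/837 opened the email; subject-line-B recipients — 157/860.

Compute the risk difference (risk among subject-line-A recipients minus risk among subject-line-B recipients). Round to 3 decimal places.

0.349

risk, subject-line-A recipients = 445/837 = 0.5317
risk, subject-line-B recipients = 157/860 = 0.1826
risk difference = 0.5317 − 0.1826 = 0.349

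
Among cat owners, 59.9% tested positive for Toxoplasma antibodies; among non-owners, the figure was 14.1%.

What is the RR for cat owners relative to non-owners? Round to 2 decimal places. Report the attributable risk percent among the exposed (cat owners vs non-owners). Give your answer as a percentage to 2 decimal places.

RR = 0.5990 / 0.1410 = 4.25
AR% = (0.5990 − 0.1410) / 0.5990 = 0.7646 → 76.46%

RR = 4.25; AR% = 76.46%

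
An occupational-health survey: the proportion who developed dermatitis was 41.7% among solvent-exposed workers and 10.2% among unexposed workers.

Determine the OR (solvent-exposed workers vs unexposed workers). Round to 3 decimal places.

odds, solvent-exposed workers = 0.4170/0.5830 = 0.7153
odds, unexposed workers = 0.1020/0.8980 = 0.1136
OR = 0.7153 / 0.1136 = 6.297

OR ≈ 6.297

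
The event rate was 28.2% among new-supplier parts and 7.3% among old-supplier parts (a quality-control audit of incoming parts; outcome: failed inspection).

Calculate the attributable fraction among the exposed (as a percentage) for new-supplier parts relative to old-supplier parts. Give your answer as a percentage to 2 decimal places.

AR% = (0.2820 − 0.0730) / 0.2820 = 0.7411 → 74.11%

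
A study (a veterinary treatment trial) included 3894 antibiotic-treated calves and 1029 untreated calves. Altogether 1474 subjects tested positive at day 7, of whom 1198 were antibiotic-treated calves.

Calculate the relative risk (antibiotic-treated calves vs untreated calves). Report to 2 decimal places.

RR ≈ 1.15

antibiotic-treated calves without the outcome: 3894 − 1198 = 2696
untreated calves with the outcome: 1474 − 1198 = 276
untreated calves without the outcome: 1029 − 276 = 753
risk, antibiotic-treated calves = 1198/3894 = 0.3077
risk, untreated calves = 276/1029 = 0.2682
RR = 0.3077 / 0.2682 = 1.15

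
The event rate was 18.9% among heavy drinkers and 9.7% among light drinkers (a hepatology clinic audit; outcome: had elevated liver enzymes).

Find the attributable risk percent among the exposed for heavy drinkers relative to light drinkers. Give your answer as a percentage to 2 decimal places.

AR% = (0.1890 − 0.0970) / 0.1890 = 0.4868 → 48.68%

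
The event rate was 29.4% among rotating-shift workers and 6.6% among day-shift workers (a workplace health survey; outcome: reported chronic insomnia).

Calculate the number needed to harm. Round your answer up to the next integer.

absolute risk difference = 0.228000
1 / 0.228000 = 4.386 → round up → 5

5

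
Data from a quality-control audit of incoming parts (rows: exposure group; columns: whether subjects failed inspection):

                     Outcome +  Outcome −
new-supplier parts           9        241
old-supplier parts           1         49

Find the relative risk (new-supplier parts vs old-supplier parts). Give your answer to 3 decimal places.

risk, new-supplier parts = 9/250 = 0.03600
risk, old-supplier parts = 1/50 = 0.02000
RR = 0.03600 / 0.02000 = 1.800

RR ≈ 1.800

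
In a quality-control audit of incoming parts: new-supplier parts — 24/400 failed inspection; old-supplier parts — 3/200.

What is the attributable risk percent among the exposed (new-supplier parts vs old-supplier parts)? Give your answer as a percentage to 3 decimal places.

AR% = 75.000%

risk, new-supplier parts = 24/400 = 0.06000
risk, old-supplier parts = 3/200 = 0.01500
AR% = (0.06000 − 0.01500) / 0.06000 = 0.7500 → 75.000%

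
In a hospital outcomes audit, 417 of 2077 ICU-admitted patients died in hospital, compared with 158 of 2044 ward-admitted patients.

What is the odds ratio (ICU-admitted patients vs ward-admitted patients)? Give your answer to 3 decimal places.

OR = (417 × 1886) / (1660 × 158) = 786462/262280 ≈ 2.999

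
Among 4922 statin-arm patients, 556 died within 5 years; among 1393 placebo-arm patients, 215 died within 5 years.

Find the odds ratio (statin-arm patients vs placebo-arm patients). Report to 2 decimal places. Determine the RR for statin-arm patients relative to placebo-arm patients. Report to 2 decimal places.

OR = (556 × 1178) / (4366 × 215) = 654968/938690 ≈ 0.70
risk, statin-arm patients = 556/4922 = 0.1130
risk, placebo-arm patients = 215/1393 = 0.1543
RR = 0.1130 / 0.1543 = 0.73

OR = 0.70; RR = 0.73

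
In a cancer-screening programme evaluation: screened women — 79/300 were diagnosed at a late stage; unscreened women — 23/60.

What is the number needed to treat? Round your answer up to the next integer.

9

risk, screened women = 79/300 = 0.263333
risk, unscreened women = 23/60 = 0.383333
absolute risk difference = 0.120000
1 / 0.120000 = 8.333 → round up → 9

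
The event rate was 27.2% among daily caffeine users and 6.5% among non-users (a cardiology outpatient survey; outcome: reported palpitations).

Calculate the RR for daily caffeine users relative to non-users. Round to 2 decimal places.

RR = 0.2720 / 0.0650 = 4.18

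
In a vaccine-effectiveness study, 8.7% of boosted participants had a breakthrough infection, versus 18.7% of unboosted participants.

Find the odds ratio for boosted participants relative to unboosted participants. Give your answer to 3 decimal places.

OR ≈ 0.414

odds, boosted participants = 0.0870/0.9130 = 0.0953
odds, unboosted participants = 0.1870/0.8130 = 0.2300
OR = 0.0953 / 0.2300 = 0.414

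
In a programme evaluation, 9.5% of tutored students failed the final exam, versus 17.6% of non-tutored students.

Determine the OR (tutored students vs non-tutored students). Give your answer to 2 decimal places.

odds, tutored students = 0.0950/0.9050 = 0.1050
odds, non-tutored students = 0.1760/0.8240 = 0.2136
OR = 0.1050 / 0.2136 = 0.49

OR = 0.49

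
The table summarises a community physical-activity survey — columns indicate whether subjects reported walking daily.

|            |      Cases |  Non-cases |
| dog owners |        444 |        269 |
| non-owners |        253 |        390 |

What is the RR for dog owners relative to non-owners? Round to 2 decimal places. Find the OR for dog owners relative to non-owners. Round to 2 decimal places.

RR = 1.58; OR = 2.54

risk, dog owners = 444/713 = 0.6227
risk, non-owners = 253/643 = 0.3935
RR = 0.6227 / 0.3935 = 1.58
odds, dog owners = 444/269 = 1.6506
odds, non-owners = 253/390 = 0.6487
OR = 1.6506 / 0.6487 = 2.54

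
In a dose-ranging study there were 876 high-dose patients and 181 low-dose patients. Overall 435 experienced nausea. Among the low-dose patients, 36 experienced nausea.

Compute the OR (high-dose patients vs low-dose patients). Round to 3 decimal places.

OR ≈ 3.369

high-dose patients with the outcome: 435 − 36 = 399
high-dose patients without the outcome: 876 − 399 = 477
low-dose patients without the outcome: 181 − 36 = 145
odds, high-dose patients = 399/477 = 0.8365
odds, low-dose patients = 36/145 = 0.2483
OR = 0.8365 / 0.2483 = 3.369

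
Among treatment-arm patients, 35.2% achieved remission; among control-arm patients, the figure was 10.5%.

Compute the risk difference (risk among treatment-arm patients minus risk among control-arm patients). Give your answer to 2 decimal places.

risk difference = 0.3520 − 0.1050 = 0.25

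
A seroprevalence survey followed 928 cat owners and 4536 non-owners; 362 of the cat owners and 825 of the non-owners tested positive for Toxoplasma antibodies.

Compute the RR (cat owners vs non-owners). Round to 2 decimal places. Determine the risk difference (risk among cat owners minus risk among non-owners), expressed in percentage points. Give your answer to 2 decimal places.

RR = 2.14; RD = 20.82

risk, cat owners = 362/928 = 0.3901
risk, non-owners = 825/4536 = 0.1819
RR = 0.3901 / 0.1819 = 2.14
risk difference = 0.3901 − 0.1819 = 0.2082 → 20.82 percentage points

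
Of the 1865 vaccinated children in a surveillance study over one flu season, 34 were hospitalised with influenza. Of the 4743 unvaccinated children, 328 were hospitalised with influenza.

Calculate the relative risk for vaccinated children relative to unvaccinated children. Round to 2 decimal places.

RR ≈ 0.26

risk, vaccinated children = 34/1865 = 0.01823
risk, unvaccinated children = 328/4743 = 0.06915
RR = 0.01823 / 0.06915 = 0.26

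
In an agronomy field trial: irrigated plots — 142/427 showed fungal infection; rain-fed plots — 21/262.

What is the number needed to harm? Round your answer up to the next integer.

4

risk, irrigated plots = 142/427 = 0.332553
risk, rain-fed plots = 21/262 = 0.080153
absolute risk difference = 0.252400
1 / 0.252400 = 3.962 → round up → 4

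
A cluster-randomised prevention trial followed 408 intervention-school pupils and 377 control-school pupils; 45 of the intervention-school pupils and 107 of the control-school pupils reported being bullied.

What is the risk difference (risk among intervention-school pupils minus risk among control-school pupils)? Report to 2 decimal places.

risk, intervention-school pupils = 45/408 = 0.1103
risk, control-school pupils = 107/377 = 0.2838
risk difference = 0.1103 − 0.2838 = -0.17

RD ≈ -0.17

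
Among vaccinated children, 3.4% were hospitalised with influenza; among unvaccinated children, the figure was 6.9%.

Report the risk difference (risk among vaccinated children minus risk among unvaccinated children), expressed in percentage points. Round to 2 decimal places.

risk difference = 0.03400 − 0.06900 = -0.03500 → -3.50 percentage points

-3.50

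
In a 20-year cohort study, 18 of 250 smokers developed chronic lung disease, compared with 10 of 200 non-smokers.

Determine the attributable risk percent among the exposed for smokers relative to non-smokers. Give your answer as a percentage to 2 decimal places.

30.56%

risk, smokers = 18/250 = 0.0720
risk, non-smokers = 10/200 = 0.0500
AR% = (0.0720 − 0.0500) / 0.0720 = 0.3056 → 30.56%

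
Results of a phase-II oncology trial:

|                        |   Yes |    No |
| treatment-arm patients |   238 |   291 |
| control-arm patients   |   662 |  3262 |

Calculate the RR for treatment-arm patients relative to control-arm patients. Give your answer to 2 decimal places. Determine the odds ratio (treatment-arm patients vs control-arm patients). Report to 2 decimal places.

risk, treatment-arm patients = 238/529 = 0.4499
risk, control-arm patients = 662/3924 = 0.1687
RR = 0.4499 / 0.1687 = 2.67
odds, treatment-arm patients = 238/291 = 0.8179
odds, control-arm patients = 662/3262 = 0.2029
OR = 0.8179 / 0.2029 = 4.03

RR = 2.67; OR = 4.03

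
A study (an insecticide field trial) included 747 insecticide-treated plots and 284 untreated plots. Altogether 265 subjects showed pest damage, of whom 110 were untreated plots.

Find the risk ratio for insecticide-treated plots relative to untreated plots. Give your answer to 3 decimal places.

insecticide-treated plots with the outcome: 265 − 110 = 155
insecticide-treated plots without the outcome: 747 − 155 = 592
untreated plots without the outcome: 284 − 110 = 174
risk, insecticide-treated plots = 155/747 = 0.2075
risk, untreated plots = 110/284 = 0.3873
RR = 0.2075 / 0.3873 = 0.536

RR ≈ 0.536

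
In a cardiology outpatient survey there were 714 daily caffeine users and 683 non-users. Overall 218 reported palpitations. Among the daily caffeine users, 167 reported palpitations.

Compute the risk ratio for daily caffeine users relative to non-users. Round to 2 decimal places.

RR = 3.13

daily caffeine users without the outcome: 714 − 167 = 547
non-users with the outcome: 218 − 167 = 51
non-users without the outcome: 683 − 51 = 632
risk, daily caffeine users = 167/714 = 0.2339
risk, non-users = 51/683 = 0.0747
RR = 0.2339 / 0.0747 = 3.13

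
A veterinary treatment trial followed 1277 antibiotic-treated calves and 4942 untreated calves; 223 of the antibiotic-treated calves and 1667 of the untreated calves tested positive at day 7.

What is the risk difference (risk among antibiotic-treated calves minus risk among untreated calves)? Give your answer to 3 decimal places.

risk, antibiotic-treated calves = 223/1277 = 0.1746
risk, untreated calves = 1667/4942 = 0.3373
risk difference = 0.1746 − 0.3373 = -0.163

RD: -0.163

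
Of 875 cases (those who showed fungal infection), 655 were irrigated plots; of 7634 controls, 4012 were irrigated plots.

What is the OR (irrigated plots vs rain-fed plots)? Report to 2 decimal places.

2.69

odds, irrigated plots = 655/4012 = 0.1633
odds, rain-fed plots = 220/3622 = 0.0607
OR = 0.1633 / 0.0607 = 2.69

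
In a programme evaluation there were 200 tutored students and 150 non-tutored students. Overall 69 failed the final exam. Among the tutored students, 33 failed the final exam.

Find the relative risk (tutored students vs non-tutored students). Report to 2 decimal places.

tutored students without the outcome: 200 − 33 = 167
non-tutored students with the outcome: 69 − 33 = 36
non-tutored students without the outcome: 150 − 36 = 114
risk, tutored students = 33/200 = 0.1650
risk, non-tutored students = 36/150 = 0.2400
RR = 0.1650 / 0.2400 = 0.69

RR ≈ 0.69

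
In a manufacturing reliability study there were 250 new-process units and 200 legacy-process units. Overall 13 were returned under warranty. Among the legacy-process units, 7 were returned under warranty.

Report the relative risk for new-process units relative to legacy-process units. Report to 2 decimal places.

RR ≈ 0.69

new-process units with the outcome: 13 − 7 = 6
new-process units without the outcome: 250 − 6 = 244
legacy-process units without the outcome: 200 − 7 = 193
risk, new-process units = 6/250 = 0.02400
risk, legacy-process units = 7/200 = 0.03500
RR = 0.02400 / 0.03500 = 0.69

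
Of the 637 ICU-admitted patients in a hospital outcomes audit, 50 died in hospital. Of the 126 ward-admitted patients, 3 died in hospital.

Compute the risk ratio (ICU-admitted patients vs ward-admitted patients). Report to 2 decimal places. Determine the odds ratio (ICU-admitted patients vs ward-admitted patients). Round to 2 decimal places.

risk, ICU-admitted patients = 50/637 = 0.07849
risk, ward-admitted patients = 3/126 = 0.02381
RR = 0.07849 / 0.02381 = 3.30
odds, ICU-admitted patients = 50/587 = 0.08518
odds, ward-admitted patients = 3/123 = 0.02439
OR = 0.08518 / 0.02439 = 3.49

RR = 3.30; OR = 3.49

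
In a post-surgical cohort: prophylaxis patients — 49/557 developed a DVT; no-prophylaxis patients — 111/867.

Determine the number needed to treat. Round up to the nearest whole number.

25

risk, prophylaxis patients = 49/557 = 0.087971
risk, no-prophylaxis patients = 111/867 = 0.128028
absolute risk difference = 0.040056
1 / 0.040056 = 24.965 → round up → 25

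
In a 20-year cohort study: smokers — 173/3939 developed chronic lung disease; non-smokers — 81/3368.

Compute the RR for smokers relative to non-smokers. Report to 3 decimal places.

1.826

risk, smokers = 173/3939 = 0.04392
risk, non-smokers = 81/3368 = 0.02405
RR = 0.04392 / 0.02405 = 1.826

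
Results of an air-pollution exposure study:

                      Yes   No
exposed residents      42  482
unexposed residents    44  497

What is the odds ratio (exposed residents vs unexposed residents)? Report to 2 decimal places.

OR = (42 × 497) / (482 × 44) = 20874/21208 ≈ 0.98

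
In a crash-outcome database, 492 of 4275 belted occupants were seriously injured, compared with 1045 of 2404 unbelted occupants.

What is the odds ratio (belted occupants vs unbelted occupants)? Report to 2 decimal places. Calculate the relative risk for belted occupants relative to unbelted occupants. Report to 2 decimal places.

OR = (492 × 1359) / (3783 × 1045) = 668628/3953235 ≈ 0.17
risk, belted occupants = 492/4275 = 0.1151
risk, unbelted occupants = 1045/2404 = 0.4347
RR = 0.1151 / 0.4347 = 0.26

OR = 0.17; RR = 0.26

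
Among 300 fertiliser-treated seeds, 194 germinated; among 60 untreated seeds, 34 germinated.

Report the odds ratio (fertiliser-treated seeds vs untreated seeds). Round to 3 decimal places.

OR = (194 × 26) / (106 × 34) = 5044/3604 ≈ 1.400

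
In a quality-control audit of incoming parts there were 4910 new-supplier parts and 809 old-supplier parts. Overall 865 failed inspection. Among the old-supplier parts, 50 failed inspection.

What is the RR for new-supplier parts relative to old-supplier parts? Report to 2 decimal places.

2.69

new-supplier parts with the outcome: 865 − 50 = 815
new-supplier parts without the outcome: 4910 − 815 = 4095
old-supplier parts without the outcome: 809 − 50 = 759
risk, new-supplier parts = 815/4910 = 0.1660
risk, old-supplier parts = 50/809 = 0.0618
RR = 0.1660 / 0.0618 = 2.69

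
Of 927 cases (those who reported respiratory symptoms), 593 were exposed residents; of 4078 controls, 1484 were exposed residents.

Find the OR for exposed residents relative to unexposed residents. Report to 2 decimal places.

OR = (593 × 2594) / (1484 × 334) = 1538242/495656 ≈ 3.10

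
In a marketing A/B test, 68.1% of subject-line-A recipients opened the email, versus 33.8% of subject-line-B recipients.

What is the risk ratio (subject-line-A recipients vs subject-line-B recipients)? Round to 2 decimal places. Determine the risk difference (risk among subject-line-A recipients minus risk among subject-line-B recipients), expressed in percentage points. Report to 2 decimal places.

RR = 2.01; RD = 34.30

RR = 0.6810 / 0.3380 = 2.01
risk difference = 0.6810 − 0.3380 = 0.3430 → 34.30 percentage points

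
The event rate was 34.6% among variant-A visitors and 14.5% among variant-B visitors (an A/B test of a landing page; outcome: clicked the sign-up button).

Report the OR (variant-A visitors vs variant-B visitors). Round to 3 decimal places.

OR ≈ 3.120

odds, variant-A visitors = 0.3460/0.6540 = 0.5291
odds, variant-B visitors = 0.1450/0.8550 = 0.1696
OR = 0.5291 / 0.1696 = 3.120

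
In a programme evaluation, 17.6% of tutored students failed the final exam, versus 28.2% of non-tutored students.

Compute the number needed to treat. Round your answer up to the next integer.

absolute risk difference = 0.106000
1 / 0.106000 = 9.434 → round up → 10

10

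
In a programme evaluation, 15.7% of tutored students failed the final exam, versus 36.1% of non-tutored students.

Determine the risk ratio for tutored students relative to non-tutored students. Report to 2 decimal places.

RR = 0.1570 / 0.3610 = 0.43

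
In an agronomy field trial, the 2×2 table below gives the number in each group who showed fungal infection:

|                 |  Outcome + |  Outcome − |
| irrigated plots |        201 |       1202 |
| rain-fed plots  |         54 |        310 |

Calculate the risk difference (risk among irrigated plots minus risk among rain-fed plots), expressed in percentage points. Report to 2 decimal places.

risk, irrigated plots = 201/1403 = 0.1433
risk, rain-fed plots = 54/364 = 0.1484
risk difference = 0.1433 − 0.1484 = -0.0051 → -0.51 percentage points

-0.51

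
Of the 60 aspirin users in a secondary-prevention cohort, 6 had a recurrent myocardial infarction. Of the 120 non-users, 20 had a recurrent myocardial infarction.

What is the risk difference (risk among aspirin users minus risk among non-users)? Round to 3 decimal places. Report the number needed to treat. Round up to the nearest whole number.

RD = -0.067; NNT = 15

risk, aspirin users = 6/60 = 0.1000
risk, non-users = 20/120 = 0.1667
risk difference = 0.1000 − 0.1667 = -0.067
absolute risk difference = 0.066667
1 / 0.066667 = 15.000 → round up → 15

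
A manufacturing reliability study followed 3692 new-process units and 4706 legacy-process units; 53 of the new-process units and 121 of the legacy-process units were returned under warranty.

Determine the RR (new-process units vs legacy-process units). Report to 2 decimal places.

RR: 0.56

risk, new-process units = 53/3692 = 0.01436
risk, legacy-process units = 121/4706 = 0.02571
RR = 0.01436 / 0.02571 = 0.56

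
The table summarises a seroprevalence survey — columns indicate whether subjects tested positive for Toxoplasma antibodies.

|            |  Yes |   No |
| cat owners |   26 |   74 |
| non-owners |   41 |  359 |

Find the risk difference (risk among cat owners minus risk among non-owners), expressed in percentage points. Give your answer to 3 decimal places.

RD = 15.750

risk, cat owners = 26/100 = 0.2600
risk, non-owners = 41/400 = 0.1025
risk difference = 0.2600 − 0.1025 = 0.1575 → 15.750 percentage points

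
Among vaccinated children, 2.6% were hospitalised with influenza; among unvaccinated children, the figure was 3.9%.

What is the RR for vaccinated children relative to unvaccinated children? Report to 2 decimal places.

RR = 0.02600 / 0.03900 = 0.67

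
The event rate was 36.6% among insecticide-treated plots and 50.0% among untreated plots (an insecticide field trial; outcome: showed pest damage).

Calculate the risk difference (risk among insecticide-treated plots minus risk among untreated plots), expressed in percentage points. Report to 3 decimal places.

risk difference = 0.3660 − 0.5000 = -0.1340 → -13.400 percentage points

RD: -13.400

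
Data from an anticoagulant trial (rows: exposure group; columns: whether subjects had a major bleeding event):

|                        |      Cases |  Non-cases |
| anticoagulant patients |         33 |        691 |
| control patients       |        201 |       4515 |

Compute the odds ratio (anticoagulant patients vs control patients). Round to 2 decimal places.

odds, anticoagulant patients = 33/691 = 0.04776
odds, control patients = 201/4515 = 0.04452
OR = 0.04776 / 0.04452 = 1.07

OR = 1.07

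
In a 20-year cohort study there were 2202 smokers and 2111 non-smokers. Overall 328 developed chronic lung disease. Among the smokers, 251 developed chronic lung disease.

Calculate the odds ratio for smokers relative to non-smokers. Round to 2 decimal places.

smokers without the outcome: 2202 − 251 = 1951
non-smokers with the outcome: 328 − 251 = 77
non-smokers without the outcome: 2111 − 77 = 2034
OR = (251 × 2034) / (1951 × 77) = 510534/150227 ≈ 3.40

OR = 3.40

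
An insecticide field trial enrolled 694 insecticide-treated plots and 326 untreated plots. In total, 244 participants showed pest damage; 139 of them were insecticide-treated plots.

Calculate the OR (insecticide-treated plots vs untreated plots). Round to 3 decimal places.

insecticide-treated plots without the outcome: 694 − 139 = 555
untreated plots with the outcome: 244 − 139 = 105
untreated plots without the outcome: 326 − 105 = 221
OR = (139 × 221) / (555 × 105) = 30719/58275 ≈ 0.527

OR: 0.527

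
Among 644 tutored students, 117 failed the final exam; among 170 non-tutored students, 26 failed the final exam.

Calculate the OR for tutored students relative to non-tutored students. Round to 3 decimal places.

OR = (117 × 144) / (527 × 26) = 16848/13702 ≈ 1.230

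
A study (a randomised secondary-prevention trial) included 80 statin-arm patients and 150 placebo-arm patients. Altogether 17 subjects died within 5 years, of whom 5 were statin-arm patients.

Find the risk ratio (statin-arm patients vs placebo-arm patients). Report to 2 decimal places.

RR = 0.78

statin-arm patients without the outcome: 80 − 5 = 75
placebo-arm patients with the outcome: 17 − 5 = 12
placebo-arm patients without the outcome: 150 − 12 = 138
risk, statin-arm patients = 5/80 = 0.0625
risk, placebo-arm patients = 12/150 = 0.0800
RR = 0.0625 / 0.0800 = 0.78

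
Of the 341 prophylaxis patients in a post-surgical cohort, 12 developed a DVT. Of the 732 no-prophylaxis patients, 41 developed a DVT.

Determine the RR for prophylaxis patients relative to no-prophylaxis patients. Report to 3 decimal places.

risk, prophylaxis patients = 12/341 = 0.03519
risk, no-prophylaxis patients = 41/732 = 0.05601
RR = 0.03519 / 0.05601 = 0.628

0.628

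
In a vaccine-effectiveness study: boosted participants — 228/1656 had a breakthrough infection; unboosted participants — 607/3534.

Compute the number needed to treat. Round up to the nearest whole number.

risk, boosted participants = 228/1656 = 0.137681
risk, unboosted participants = 607/3534 = 0.171760
absolute risk difference = 0.034079
1 / 0.034079 = 29.344 → round up → 30

NNT = 30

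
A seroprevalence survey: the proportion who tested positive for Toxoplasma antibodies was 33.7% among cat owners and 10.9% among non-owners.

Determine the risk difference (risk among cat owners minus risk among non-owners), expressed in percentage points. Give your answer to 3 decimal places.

22.800

risk difference = 0.3370 − 0.1090 = 0.2280 → 22.800 percentage points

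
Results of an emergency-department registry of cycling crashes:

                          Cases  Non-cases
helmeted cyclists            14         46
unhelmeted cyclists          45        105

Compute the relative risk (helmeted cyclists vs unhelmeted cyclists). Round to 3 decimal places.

risk, helmeted cyclists = 14/60 = 0.2333
risk, unhelmeted cyclists = 45/150 = 0.3000
RR = 0.2333 / 0.3000 = 0.778

RR ≈ 0.778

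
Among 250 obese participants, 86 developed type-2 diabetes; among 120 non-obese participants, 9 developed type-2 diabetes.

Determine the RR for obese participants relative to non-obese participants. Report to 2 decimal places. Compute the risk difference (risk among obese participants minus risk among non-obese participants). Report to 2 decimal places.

RR = 4.59; RD = 0.27

risk, obese participants = 86/250 = 0.3440
risk, non-obese participants = 9/120 = 0.0750
RR = 0.3440 / 0.0750 = 4.59
risk difference = 0.3440 − 0.0750 = 0.27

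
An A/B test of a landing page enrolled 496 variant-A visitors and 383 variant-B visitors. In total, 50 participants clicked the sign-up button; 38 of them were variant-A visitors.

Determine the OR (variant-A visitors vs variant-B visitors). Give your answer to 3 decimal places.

OR ≈ 2.565

variant-A visitors without the outcome: 496 − 38 = 458
variant-B visitors with the outcome: 50 − 38 = 12
variant-B visitors without the outcome: 383 − 12 = 371
OR = (38 × 371) / (458 × 12) = 14098/5496 ≈ 2.565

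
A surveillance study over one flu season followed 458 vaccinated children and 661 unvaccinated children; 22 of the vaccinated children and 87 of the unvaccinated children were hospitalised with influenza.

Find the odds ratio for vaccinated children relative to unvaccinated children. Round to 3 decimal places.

0.333

odds, vaccinated children = 22/436 = 0.05046
odds, unvaccinated children = 87/574 = 0.15157
OR = 0.05046 / 0.15157 = 0.333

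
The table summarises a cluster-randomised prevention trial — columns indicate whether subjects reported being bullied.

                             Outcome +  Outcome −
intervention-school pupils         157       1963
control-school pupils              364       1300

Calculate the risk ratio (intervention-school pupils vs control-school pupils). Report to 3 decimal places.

risk, intervention-school pupils = 157/2120 = 0.0741
risk, control-school pupils = 364/1664 = 0.2188
RR = 0.0741 / 0.2188 = 0.339

0.339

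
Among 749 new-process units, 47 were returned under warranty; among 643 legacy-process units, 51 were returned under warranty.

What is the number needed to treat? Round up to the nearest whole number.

risk, new-process units = 47/749 = 0.062750
risk, legacy-process units = 51/643 = 0.079316
absolute risk difference = 0.016565
1 / 0.016565 = 60.368 → round up → 61

61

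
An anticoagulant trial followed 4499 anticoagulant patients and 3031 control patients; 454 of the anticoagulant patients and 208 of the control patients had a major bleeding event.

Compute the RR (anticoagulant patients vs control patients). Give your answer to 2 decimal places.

1.47

risk, anticoagulant patients = 454/4499 = 0.1009
risk, control patients = 208/3031 = 0.0686
RR = 0.1009 / 0.0686 = 1.47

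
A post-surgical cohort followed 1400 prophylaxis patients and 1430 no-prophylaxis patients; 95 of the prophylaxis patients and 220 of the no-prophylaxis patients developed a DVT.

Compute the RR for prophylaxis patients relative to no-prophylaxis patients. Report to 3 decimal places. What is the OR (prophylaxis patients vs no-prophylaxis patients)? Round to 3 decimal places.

RR = 0.441; OR = 0.400

risk, prophylaxis patients = 95/1400 = 0.0679
risk, no-prophylaxis patients = 220/1430 = 0.1538
RR = 0.0679 / 0.1538 = 0.441
OR = (95 × 1210) / (1305 × 220) = 114950/287100 ≈ 0.400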